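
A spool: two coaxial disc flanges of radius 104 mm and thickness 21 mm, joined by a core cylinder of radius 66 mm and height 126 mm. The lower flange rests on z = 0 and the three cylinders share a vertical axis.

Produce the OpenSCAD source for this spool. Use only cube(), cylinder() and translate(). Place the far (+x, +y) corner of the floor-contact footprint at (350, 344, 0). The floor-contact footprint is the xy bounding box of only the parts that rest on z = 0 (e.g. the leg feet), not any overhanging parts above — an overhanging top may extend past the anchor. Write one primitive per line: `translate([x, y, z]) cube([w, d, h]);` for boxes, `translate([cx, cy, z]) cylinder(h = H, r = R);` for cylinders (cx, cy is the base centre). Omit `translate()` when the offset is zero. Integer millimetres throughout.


translate([246, 240, 0]) cylinder(h = 21, r = 104);
translate([246, 240, 21]) cylinder(h = 126, r = 66);
translate([246, 240, 147]) cylinder(h = 21, r = 104);


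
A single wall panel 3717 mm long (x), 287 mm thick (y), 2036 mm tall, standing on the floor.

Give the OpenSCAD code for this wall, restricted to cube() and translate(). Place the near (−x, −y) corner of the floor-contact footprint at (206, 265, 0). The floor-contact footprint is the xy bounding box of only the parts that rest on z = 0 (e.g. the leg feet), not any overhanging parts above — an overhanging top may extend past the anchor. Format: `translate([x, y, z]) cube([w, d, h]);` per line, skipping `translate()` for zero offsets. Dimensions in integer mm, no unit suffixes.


translate([206, 265, 0]) cube([3717, 287, 2036]);


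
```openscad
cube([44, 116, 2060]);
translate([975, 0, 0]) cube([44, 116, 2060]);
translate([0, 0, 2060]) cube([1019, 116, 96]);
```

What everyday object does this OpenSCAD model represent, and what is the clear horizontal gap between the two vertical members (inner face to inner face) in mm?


A door frame. The clear opening width is 931 mm.

Two 2060 mm tall posts with a header on top — a door frame. The left jamb is 44 mm wide at x = 0; the right jamb starts at x = 975. The clear opening is 975 − 44 = 931 mm.


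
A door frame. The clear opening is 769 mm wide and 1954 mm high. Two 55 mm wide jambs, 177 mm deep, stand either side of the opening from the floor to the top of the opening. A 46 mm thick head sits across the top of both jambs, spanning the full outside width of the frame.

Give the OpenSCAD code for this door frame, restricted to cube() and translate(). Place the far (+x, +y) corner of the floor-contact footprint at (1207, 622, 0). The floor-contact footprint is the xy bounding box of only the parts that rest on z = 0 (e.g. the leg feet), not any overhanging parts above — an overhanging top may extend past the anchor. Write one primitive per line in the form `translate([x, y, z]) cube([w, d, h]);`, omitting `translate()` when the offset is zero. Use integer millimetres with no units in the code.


translate([328, 445, 0]) cube([55, 177, 1954]);
translate([1152, 445, 0]) cube([55, 177, 1954]);
translate([328, 445, 1954]) cube([879, 177, 46]);


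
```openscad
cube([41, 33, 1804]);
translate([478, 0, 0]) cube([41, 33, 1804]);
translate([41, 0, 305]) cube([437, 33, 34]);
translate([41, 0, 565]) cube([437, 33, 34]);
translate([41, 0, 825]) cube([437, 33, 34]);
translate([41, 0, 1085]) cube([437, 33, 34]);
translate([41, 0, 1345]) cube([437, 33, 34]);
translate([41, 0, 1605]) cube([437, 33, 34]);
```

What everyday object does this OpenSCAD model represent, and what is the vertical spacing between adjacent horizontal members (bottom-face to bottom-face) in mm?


A ladder. The rung spacing is 260 mm.

Two tall 41×33 posts with 6 short bars between them — a ladder. Adjacent rungs sit at z = 305 and z = 565, so the spacing is 565 − 305 = 260 mm.


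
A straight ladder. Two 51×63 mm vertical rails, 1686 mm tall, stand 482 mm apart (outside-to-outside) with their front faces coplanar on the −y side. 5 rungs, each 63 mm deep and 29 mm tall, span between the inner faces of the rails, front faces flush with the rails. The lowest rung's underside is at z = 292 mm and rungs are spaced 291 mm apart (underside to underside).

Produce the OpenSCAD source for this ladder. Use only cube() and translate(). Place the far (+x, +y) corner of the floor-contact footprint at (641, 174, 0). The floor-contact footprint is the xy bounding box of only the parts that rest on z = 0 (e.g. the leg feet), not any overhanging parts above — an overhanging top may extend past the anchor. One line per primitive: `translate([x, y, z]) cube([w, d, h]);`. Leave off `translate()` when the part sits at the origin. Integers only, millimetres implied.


// rung span = 482 - 2*51 = 380
// rung[k] z = 292 + k*291
translate([159, 111, 0]) cube([51, 63, 1686]);
translate([590, 111, 0]) cube([51, 63, 1686]);
translate([210, 111, 292]) cube([380, 63, 29]);
translate([210, 111, 583]) cube([380, 63, 29]);
translate([210, 111, 874]) cube([380, 63, 29]);
translate([210, 111, 1165]) cube([380, 63, 29]);
translate([210, 111, 1456]) cube([380, 63, 29]);


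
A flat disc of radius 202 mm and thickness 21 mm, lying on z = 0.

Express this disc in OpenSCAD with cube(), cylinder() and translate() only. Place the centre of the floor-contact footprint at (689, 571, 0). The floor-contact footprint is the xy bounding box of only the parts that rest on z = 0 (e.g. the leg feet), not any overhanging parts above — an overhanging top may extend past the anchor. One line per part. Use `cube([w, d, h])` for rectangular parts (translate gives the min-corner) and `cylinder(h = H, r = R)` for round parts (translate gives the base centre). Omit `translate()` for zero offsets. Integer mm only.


translate([689, 571, 0]) cylinder(h = 21, r = 202);


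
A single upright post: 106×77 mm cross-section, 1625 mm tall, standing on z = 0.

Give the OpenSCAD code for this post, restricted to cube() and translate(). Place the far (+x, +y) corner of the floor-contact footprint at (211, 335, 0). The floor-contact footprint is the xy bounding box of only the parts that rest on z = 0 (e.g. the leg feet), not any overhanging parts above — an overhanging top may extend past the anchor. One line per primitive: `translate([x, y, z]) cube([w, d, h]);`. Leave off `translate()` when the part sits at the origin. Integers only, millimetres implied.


translate([105, 258, 0]) cube([106, 77, 1625]);


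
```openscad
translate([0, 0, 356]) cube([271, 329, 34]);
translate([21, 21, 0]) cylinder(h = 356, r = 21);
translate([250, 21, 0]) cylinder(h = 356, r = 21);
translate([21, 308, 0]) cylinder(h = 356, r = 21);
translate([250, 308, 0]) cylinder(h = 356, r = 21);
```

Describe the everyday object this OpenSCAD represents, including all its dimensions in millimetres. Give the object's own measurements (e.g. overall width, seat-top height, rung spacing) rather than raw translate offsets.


A four-legged stool. The seat is a 271×329×34 mm slab whose top surface is at z = 390 mm; four round legs, each 42 mm in diameter, run from the floor (z = 0) to the underside of the seat, each leg's axis is inset half a diameter from the nearest pair of seat edges (so the leg's bounding box is flush with the corner).


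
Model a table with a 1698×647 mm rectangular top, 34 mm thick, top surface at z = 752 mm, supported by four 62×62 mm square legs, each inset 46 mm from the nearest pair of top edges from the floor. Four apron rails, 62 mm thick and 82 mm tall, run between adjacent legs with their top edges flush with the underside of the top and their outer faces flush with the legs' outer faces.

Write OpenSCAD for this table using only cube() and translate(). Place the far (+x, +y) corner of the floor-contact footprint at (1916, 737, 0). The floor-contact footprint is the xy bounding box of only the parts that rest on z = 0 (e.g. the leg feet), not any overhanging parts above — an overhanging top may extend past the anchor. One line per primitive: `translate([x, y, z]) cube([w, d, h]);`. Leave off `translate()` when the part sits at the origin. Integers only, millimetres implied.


// leg_h = 752 - 34 = 718
// apron z = 718 - 82 = 636
translate([264, 136, 718]) cube([1698, 647, 34]);
translate([310, 182, 0]) cube([62, 62, 718]);
translate([1854, 182, 0]) cube([62, 62, 718]);
translate([310, 675, 0]) cube([62, 62, 718]);
translate([1854, 675, 0]) cube([62, 62, 718]);
translate([372, 182, 636]) cube([1482, 62, 82]);
translate([372, 675, 636]) cube([1482, 62, 82]);
translate([310, 244, 636]) cube([62, 431, 82]);
translate([1854, 244, 636]) cube([62, 431, 82]);


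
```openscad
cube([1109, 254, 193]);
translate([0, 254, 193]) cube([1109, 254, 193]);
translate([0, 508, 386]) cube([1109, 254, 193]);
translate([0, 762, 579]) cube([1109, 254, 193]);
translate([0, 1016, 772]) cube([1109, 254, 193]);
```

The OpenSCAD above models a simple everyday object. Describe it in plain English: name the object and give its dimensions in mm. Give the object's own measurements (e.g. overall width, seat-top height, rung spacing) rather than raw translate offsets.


A straight staircase of 5 solid steps. Each step is 1109 mm wide (x), 254 mm deep (y, the going) and 193 mm tall (the rise). The first step rests on the floor; each subsequent step sits one going further in +y and one rise higher in +z, directly behind and above the previous step with no overlap.


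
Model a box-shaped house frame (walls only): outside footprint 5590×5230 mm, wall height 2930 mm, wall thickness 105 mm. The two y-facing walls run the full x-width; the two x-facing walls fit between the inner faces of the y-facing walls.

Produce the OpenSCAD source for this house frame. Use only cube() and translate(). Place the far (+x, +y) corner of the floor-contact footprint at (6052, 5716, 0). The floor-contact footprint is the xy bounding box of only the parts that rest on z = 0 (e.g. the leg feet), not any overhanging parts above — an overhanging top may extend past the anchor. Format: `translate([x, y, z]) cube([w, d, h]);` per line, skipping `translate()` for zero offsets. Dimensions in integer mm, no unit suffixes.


translate([462, 486, 0]) cube([5590, 105, 2930]);
translate([462, 5611, 0]) cube([5590, 105, 2930]);
translate([462, 591, 0]) cube([105, 5020, 2930]);
translate([5947, 591, 0]) cube([105, 5020, 2930]);


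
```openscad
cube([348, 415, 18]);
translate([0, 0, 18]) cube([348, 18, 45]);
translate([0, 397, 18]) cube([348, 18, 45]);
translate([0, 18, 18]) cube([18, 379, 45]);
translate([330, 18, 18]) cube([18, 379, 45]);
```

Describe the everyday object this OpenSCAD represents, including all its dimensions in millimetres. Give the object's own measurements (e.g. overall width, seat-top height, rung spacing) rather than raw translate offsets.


An open-topped rectangular box: outside dimensions 348×415×63 mm, with a uniform wall and base thickness of 18 mm. The base is a full 348×415 slab on the floor; four walls sit on top of the base. The front and back walls (the −y and +y sides) span the full width; the two side walls fit between them.


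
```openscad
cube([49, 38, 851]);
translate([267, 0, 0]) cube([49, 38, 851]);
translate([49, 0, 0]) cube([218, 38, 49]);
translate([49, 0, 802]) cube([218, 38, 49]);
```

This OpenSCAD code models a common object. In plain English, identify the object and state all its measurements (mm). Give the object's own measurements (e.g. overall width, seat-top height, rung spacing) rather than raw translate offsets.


A rectangular picture frame lying in the x–z plane (depth along y). The opening is 218 mm wide (x) by 753 mm tall (z), surrounded by a border 49 mm wide on all four sides. The frame is 38 mm deep and is made of two full-height vertical stiles with two horizontal rails fitted between them.


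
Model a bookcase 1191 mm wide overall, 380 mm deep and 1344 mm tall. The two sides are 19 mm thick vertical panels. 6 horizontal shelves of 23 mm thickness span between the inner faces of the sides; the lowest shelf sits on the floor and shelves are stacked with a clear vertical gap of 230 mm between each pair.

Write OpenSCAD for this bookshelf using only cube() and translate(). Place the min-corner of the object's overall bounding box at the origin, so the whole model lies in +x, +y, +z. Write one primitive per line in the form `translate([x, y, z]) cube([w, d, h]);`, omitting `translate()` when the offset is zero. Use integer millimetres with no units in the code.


cube([19, 380, 1344]);
translate([1172, 0, 0]) cube([19, 380, 1344]);
translate([19, 0, 0]) cube([1153, 380, 23]);
translate([19, 0, 253]) cube([1153, 380, 23]);
translate([19, 0, 506]) cube([1153, 380, 23]);
translate([19, 0, 759]) cube([1153, 380, 23]);
translate([19, 0, 1012]) cube([1153, 380, 23]);
translate([19, 0, 1265]) cube([1153, 380, 23]);


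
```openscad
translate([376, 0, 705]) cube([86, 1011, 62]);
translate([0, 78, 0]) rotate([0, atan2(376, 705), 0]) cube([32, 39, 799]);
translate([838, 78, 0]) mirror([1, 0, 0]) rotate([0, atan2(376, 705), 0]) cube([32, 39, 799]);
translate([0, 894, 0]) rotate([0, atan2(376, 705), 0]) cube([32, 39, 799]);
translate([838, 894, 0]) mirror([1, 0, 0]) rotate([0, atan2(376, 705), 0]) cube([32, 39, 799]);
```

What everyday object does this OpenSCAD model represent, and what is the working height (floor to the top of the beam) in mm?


A sawhorse. The overall height is 767 mm.

A beam across two mirrored pairs of raked legs — a sawhorse. The beam's underside is at z = 705 (matching the legs' vertical rise in atan2(376, 705)) and the beam is 62 mm tall, so its top is at 705 + 62 = 767 mm. The raked legs top out at the beam's underside, so that is the highest point.


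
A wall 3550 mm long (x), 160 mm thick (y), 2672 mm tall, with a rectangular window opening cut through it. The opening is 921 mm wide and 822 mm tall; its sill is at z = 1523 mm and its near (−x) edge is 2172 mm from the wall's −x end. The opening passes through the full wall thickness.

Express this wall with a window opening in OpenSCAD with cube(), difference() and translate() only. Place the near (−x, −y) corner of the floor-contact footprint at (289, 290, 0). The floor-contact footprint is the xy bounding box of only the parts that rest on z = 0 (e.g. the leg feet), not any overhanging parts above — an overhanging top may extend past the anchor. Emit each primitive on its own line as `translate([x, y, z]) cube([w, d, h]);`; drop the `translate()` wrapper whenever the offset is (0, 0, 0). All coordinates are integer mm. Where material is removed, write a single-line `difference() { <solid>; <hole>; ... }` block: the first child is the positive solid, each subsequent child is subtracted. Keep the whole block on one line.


difference() { translate([289, 290, 0]) cube([3550, 160, 2672]); translate([2461, 290, 1523]) cube([921, 160, 822]); }


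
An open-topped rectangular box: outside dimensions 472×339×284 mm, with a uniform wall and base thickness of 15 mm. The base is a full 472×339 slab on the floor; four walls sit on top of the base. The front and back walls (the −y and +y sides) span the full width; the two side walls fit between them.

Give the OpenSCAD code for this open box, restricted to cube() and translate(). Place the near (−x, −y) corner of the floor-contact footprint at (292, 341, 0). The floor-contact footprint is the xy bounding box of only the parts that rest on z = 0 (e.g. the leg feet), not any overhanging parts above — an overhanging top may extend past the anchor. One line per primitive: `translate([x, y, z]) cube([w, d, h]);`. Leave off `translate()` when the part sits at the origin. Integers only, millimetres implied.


translate([292, 341, 0]) cube([472, 339, 15]);
translate([292, 341, 15]) cube([472, 15, 269]);
translate([292, 665, 15]) cube([472, 15, 269]);
translate([292, 356, 15]) cube([15, 309, 269]);
translate([749, 356, 15]) cube([15, 309, 269]);


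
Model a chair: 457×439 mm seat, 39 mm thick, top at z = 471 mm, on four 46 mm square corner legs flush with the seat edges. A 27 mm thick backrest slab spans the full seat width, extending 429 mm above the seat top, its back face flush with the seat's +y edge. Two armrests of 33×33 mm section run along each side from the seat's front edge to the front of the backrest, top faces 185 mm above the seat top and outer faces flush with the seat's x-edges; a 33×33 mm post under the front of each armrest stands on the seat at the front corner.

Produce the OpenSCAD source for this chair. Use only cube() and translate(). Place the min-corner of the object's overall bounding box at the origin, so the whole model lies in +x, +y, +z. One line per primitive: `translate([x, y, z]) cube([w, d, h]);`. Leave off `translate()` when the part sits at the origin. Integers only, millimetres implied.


translate([0, 0, 432]) cube([457, 439, 39]);
cube([46, 46, 432]);
translate([411, 0, 0]) cube([46, 46, 432]);
translate([0, 393, 0]) cube([46, 46, 432]);
translate([411, 393, 0]) cube([46, 46, 432]);
translate([0, 412, 471]) cube([457, 27, 429]);
translate([0, 0, 623]) cube([33, 412, 33]);
translate([424, 0, 623]) cube([33, 412, 33]);
translate([0, 0, 471]) cube([33, 33, 152]);
translate([424, 0, 471]) cube([33, 33, 152]);


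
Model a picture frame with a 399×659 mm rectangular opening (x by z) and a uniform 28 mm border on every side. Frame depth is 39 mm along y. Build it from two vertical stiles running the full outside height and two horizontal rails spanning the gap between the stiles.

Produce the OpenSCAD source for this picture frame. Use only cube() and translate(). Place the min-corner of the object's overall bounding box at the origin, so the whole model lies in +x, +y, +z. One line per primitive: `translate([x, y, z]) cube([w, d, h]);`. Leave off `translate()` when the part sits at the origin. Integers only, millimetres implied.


cube([28, 39, 715]);
translate([427, 0, 0]) cube([28, 39, 715]);
translate([28, 0, 0]) cube([399, 39, 28]);
translate([28, 0, 687]) cube([399, 39, 28]);


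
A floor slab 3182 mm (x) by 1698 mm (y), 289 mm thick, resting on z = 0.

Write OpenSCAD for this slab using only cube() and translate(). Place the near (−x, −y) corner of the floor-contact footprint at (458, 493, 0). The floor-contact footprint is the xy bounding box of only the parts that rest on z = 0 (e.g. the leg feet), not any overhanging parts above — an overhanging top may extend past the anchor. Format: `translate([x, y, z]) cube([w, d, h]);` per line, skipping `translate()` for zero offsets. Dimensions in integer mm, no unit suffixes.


translate([458, 493, 0]) cube([3182, 1698, 289]);


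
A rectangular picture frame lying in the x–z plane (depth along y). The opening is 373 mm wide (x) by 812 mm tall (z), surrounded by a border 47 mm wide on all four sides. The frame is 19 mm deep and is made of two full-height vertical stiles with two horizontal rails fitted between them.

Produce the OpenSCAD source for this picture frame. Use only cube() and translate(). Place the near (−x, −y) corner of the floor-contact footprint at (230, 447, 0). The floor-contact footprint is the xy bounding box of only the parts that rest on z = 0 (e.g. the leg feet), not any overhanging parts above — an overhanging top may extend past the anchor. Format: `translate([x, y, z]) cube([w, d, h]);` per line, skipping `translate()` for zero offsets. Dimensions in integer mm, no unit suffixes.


translate([230, 447, 0]) cube([47, 19, 906]);
translate([650, 447, 0]) cube([47, 19, 906]);
translate([277, 447, 0]) cube([373, 19, 47]);
translate([277, 447, 859]) cube([373, 19, 47]);


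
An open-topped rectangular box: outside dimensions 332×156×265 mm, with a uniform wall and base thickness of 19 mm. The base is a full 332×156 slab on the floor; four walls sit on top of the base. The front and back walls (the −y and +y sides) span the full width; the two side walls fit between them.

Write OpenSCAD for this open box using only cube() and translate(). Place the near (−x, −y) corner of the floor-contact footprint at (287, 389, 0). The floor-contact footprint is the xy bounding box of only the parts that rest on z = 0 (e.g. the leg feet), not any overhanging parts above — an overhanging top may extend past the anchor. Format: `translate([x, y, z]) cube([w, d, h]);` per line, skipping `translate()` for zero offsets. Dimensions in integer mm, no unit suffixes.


translate([287, 389, 0]) cube([332, 156, 19]);
translate([287, 389, 19]) cube([332, 19, 246]);
translate([287, 526, 19]) cube([332, 19, 246]);
translate([287, 408, 19]) cube([19, 118, 246]);
translate([600, 408, 19]) cube([19, 118, 246]);


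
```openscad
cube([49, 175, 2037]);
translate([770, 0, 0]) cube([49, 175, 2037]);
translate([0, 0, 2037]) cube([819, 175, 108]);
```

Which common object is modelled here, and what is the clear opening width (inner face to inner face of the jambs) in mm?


A door frame. The clear opening width is 721 mm.

Two 2037 mm tall posts with a header on top — a door frame. The left jamb is 49 mm wide at x = 0; the right jamb starts at x = 770. The clear opening is 770 − 49 = 721 mm.


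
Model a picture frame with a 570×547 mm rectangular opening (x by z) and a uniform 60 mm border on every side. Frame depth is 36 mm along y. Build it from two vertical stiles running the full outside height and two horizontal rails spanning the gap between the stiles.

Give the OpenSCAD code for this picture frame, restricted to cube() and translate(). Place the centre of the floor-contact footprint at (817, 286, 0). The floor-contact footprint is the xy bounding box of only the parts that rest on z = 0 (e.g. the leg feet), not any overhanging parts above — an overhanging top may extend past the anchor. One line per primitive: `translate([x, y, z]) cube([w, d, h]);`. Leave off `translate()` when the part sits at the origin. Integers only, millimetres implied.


translate([472, 268, 0]) cube([60, 36, 667]);
translate([1102, 268, 0]) cube([60, 36, 667]);
translate([532, 268, 0]) cube([570, 36, 60]);
translate([532, 268, 607]) cube([570, 36, 60]);


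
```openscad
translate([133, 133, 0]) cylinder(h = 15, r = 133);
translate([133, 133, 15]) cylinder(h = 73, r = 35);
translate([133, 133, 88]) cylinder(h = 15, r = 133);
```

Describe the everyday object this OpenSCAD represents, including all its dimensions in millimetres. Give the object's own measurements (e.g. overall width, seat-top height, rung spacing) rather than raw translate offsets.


A spool: two coaxial disc flanges of radius 133 mm and thickness 15 mm, joined by a core cylinder of radius 35 mm and height 73 mm. The lower flange rests on z = 0 and the three cylinders share a vertical axis.


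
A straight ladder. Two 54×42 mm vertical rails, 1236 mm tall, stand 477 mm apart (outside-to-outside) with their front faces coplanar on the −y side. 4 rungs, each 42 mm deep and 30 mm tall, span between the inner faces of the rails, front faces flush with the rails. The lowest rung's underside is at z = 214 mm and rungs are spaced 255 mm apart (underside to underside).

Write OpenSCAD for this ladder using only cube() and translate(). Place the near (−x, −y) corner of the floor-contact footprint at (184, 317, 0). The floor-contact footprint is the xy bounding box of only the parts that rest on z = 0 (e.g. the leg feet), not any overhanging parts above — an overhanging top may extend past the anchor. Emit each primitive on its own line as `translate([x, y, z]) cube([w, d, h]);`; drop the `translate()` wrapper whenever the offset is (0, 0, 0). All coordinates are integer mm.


translate([184, 317, 0]) cube([54, 42, 1236]);
translate([607, 317, 0]) cube([54, 42, 1236]);
translate([238, 317, 214]) cube([369, 42, 30]);
translate([238, 317, 469]) cube([369, 42, 30]);
translate([238, 317, 724]) cube([369, 42, 30]);
translate([238, 317, 979]) cube([369, 42, 30]);


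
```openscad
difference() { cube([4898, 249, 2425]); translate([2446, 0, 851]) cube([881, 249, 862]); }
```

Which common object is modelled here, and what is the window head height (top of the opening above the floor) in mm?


A wall with a window opening. The window head height is 1713 mm.

A wall with a rectangular opening subtracted — a window. Sill at z = 851, opening 862 mm tall, so the head is at 851 + 862 = 1713 mm.


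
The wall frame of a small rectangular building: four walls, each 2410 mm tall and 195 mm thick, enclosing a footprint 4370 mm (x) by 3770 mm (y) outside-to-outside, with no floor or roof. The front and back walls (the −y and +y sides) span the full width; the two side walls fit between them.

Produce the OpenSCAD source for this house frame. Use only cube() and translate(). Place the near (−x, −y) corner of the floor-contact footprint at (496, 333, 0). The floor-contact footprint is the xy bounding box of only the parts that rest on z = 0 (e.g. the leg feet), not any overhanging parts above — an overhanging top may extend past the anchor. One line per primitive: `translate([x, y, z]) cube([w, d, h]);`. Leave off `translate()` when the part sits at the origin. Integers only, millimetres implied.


translate([496, 333, 0]) cube([4370, 195, 2410]);
translate([496, 3908, 0]) cube([4370, 195, 2410]);
translate([496, 528, 0]) cube([195, 3380, 2410]);
translate([4671, 528, 0]) cube([195, 3380, 2410]);


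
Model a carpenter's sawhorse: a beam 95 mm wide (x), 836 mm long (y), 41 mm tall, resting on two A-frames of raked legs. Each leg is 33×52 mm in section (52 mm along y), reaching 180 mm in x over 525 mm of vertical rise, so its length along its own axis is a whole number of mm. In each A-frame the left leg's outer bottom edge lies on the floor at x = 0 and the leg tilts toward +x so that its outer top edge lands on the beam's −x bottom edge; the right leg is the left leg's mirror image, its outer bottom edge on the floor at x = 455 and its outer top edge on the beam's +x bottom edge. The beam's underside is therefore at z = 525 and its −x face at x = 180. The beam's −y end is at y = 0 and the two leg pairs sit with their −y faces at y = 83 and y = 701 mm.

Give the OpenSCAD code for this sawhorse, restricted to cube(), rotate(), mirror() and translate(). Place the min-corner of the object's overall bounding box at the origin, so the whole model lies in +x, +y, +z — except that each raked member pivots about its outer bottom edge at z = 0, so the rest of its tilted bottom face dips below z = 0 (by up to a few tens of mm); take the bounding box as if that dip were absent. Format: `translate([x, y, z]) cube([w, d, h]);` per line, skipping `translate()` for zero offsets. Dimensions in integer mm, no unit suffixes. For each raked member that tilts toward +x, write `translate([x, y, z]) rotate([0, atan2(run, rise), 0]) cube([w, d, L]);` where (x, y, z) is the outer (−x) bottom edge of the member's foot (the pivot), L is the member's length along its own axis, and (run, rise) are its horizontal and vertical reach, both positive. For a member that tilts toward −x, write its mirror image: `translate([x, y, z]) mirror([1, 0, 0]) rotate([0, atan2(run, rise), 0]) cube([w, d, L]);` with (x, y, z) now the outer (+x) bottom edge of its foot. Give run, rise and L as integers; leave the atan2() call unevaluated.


translate([180, 0, 525]) cube([95, 836, 41]);
translate([0, 83, 0]) rotate([0, atan2(180, 525), 0]) cube([33, 52, 555]);
translate([455, 83, 0]) mirror([1, 0, 0]) rotate([0, atan2(180, 525), 0]) cube([33, 52, 555]);
translate([0, 701, 0]) rotate([0, atan2(180, 525), 0]) cube([33, 52, 555]);
translate([455, 701, 0]) mirror([1, 0, 0]) rotate([0, atan2(180, 525), 0]) cube([33, 52, 555]);


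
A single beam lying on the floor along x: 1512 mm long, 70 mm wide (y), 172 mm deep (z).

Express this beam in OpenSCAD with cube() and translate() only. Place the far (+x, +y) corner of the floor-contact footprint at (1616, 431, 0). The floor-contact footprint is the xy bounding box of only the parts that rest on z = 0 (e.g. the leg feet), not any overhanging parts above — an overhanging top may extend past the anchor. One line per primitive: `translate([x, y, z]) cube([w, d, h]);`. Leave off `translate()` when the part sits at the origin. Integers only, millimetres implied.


translate([104, 361, 0]) cube([1512, 70, 172]);


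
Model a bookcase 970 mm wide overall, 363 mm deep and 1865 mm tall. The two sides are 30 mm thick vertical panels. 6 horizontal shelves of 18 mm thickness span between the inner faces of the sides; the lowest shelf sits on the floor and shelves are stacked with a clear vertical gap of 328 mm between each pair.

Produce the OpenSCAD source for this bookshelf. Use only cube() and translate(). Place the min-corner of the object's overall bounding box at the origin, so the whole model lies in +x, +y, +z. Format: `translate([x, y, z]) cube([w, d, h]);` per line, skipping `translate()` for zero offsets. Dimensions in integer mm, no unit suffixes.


cube([30, 363, 1865]);
translate([940, 0, 0]) cube([30, 363, 1865]);
translate([30, 0, 0]) cube([910, 363, 18]);
translate([30, 0, 346]) cube([910, 363, 18]);
translate([30, 0, 692]) cube([910, 363, 18]);
translate([30, 0, 1038]) cube([910, 363, 18]);
translate([30, 0, 1384]) cube([910, 363, 18]);
translate([30, 0, 1730]) cube([910, 363, 18]);


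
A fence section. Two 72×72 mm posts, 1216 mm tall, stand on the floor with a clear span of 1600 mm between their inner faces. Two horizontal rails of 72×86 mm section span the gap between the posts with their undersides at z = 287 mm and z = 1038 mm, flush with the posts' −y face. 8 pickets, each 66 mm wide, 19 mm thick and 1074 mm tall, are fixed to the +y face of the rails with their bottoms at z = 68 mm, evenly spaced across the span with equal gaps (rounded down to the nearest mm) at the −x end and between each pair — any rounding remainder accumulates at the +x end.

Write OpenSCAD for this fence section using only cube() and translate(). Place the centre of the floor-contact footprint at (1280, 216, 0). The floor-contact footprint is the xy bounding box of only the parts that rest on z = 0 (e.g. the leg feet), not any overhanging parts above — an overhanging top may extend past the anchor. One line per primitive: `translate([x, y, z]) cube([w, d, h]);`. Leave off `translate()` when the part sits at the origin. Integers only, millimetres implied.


translate([408, 180, 0]) cube([72, 72, 1216]);
translate([2080, 180, 0]) cube([72, 72, 1216]);
translate([480, 180, 287]) cube([1600, 72, 86]);
translate([480, 180, 1038]) cube([1600, 72, 86]);
translate([599, 252, 68]) cube([66, 19, 1074]);
translate([784, 252, 68]) cube([66, 19, 1074]);
translate([969, 252, 68]) cube([66, 19, 1074]);
translate([1154, 252, 68]) cube([66, 19, 1074]);
translate([1339, 252, 68]) cube([66, 19, 1074]);
translate([1524, 252, 68]) cube([66, 19, 1074]);
translate([1709, 252, 68]) cube([66, 19, 1074]);
translate([1894, 252, 68]) cube([66, 19, 1074]);


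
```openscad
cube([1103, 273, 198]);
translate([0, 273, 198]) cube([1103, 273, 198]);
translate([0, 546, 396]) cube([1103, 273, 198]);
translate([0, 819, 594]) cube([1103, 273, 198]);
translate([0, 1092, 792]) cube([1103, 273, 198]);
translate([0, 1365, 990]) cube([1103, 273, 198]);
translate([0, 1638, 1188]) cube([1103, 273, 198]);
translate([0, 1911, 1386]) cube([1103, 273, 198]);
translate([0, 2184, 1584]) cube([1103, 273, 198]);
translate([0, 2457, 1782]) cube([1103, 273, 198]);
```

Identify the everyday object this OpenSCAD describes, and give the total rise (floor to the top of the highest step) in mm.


A staircase. The total rise is 1980 mm.

10 identical blocks, each offset up and back from the previous — a staircase. Each step is 198 mm tall and there are 10 of them, so the total rise is 10 × 198 = 1980 mm.


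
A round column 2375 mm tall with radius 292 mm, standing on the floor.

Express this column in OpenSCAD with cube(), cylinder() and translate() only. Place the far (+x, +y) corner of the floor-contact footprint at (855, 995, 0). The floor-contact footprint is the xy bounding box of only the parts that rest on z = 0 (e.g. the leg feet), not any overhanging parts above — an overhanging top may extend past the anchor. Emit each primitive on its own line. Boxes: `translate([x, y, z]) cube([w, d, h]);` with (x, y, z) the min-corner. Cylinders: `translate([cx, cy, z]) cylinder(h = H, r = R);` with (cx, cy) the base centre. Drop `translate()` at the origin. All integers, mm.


translate([563, 703, 0]) cylinder(h = 2375, r = 292);


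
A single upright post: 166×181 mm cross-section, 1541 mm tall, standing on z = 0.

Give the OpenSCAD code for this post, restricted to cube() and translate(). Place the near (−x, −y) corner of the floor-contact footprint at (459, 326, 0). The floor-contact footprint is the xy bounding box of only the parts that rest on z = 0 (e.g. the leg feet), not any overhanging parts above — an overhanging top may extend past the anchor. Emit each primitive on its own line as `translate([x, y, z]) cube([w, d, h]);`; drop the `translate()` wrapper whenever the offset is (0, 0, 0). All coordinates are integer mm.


translate([459, 326, 0]) cube([166, 181, 1541]);


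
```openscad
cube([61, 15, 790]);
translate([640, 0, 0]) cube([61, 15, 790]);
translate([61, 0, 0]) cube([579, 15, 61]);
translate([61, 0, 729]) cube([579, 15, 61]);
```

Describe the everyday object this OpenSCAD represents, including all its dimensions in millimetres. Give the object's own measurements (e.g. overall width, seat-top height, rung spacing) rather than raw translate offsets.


A rectangular picture frame lying in the x–z plane (depth along y). The opening is 579 mm wide (x) by 668 mm tall (z), surrounded by a border 61 mm wide on all four sides. The frame is 15 mm deep and is made of two full-height vertical stiles with two horizontal rails fitted between them.


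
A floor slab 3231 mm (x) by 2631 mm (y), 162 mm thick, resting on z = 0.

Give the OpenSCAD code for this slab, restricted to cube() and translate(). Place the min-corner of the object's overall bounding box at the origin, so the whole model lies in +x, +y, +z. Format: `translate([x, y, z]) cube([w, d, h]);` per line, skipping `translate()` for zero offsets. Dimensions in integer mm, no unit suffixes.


cube([3231, 2631, 162]);


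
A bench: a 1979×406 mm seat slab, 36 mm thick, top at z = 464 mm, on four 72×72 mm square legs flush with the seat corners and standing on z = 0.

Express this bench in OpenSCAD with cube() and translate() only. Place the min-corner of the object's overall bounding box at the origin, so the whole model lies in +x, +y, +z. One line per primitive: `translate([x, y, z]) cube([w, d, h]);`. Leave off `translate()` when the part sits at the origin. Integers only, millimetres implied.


translate([0, 0, 428]) cube([1979, 406, 36]);
cube([72, 72, 428]);
translate([0, 334, 0]) cube([72, 72, 428]);
translate([1907, 0, 0]) cube([72, 72, 428]);
translate([1907, 334, 0]) cube([72, 72, 428]);


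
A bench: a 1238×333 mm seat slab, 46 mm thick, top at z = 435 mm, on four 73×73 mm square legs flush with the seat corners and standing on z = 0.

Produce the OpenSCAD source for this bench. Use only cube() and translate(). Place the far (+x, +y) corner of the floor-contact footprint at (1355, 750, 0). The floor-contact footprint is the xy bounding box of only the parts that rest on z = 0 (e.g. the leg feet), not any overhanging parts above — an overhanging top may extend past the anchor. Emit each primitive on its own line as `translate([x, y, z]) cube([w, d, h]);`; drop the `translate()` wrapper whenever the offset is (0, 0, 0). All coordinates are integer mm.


translate([117, 417, 389]) cube([1238, 333, 46]);
translate([117, 417, 0]) cube([73, 73, 389]);
translate([117, 677, 0]) cube([73, 73, 389]);
translate([1282, 417, 0]) cube([73, 73, 389]);
translate([1282, 677, 0]) cube([73, 73, 389]);


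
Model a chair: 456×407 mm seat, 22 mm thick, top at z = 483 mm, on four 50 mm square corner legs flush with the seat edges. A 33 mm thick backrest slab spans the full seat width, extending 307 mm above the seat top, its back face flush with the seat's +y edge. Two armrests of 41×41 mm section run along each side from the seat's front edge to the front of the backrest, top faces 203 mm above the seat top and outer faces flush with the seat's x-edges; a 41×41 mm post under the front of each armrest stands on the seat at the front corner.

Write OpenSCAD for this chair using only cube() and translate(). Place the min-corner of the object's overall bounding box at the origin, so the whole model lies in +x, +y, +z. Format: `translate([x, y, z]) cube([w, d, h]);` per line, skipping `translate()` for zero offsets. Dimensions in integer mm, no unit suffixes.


translate([0, 0, 461]) cube([456, 407, 22]);
cube([50, 50, 461]);
translate([406, 0, 0]) cube([50, 50, 461]);
translate([0, 357, 0]) cube([50, 50, 461]);
translate([406, 357, 0]) cube([50, 50, 461]);
translate([0, 374, 483]) cube([456, 33, 307]);
translate([0, 0, 645]) cube([41, 374, 41]);
translate([415, 0, 645]) cube([41, 374, 41]);
translate([0, 0, 483]) cube([41, 41, 162]);
translate([415, 0, 483]) cube([41, 41, 162]);


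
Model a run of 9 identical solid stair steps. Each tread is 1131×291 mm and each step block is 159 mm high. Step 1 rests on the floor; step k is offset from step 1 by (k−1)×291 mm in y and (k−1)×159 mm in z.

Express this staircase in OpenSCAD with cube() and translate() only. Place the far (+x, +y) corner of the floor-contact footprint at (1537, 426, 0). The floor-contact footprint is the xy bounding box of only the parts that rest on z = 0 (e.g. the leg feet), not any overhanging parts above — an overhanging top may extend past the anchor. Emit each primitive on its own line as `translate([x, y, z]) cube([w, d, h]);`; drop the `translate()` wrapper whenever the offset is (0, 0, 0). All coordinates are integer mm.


translate([406, 135, 0]) cube([1131, 291, 159]);
translate([406, 426, 159]) cube([1131, 291, 159]);
translate([406, 717, 318]) cube([1131, 291, 159]);
translate([406, 1008, 477]) cube([1131, 291, 159]);
translate([406, 1299, 636]) cube([1131, 291, 159]);
translate([406, 1590, 795]) cube([1131, 291, 159]);
translate([406, 1881, 954]) cube([1131, 291, 159]);
translate([406, 2172, 1113]) cube([1131, 291, 159]);
translate([406, 2463, 1272]) cube([1131, 291, 159]);


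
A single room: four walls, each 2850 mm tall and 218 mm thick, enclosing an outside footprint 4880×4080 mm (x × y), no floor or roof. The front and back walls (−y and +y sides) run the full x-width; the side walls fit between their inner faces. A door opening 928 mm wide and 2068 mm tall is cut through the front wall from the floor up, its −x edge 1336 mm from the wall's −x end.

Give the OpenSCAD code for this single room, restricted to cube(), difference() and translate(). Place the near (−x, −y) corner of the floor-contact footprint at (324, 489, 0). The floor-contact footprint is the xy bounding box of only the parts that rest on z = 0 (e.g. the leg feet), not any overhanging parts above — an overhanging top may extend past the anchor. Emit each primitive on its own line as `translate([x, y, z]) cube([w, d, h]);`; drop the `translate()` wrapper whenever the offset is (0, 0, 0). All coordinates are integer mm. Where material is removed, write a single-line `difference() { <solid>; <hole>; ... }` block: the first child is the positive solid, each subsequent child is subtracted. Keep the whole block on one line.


difference() { translate([324, 489, 0]) cube([4880, 218, 2850]); translate([1660, 489, 0]) cube([928, 218, 2068]); }
translate([324, 4351, 0]) cube([4880, 218, 2850]);
translate([324, 707, 0]) cube([218, 3644, 2850]);
translate([4986, 707, 0]) cube([218, 3644, 2850]);


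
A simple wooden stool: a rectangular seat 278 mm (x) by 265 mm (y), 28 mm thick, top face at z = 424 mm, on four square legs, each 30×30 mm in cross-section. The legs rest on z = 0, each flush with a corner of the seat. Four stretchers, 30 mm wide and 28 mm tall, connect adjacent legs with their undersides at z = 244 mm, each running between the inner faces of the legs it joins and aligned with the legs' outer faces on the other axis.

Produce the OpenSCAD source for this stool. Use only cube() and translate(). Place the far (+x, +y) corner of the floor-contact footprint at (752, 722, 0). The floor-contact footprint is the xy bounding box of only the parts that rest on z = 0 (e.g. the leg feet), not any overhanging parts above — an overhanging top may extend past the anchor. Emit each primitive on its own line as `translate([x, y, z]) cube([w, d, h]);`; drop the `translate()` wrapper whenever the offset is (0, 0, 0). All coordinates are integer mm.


// leg_h = 424 - 28 = 396
// stretcher span = 278 - 2*30 = 218
translate([474, 457, 396]) cube([278, 265, 28]);
translate([474, 457, 0]) cube([30, 30, 396]);
translate([722, 457, 0]) cube([30, 30, 396]);
translate([474, 692, 0]) cube([30, 30, 396]);
translate([722, 692, 0]) cube([30, 30, 396]);
translate([504, 457, 244]) cube([218, 30, 28]);
translate([504, 692, 244]) cube([218, 30, 28]);
translate([474, 487, 244]) cube([30, 205, 28]);
translate([722, 487, 244]) cube([30, 205, 28]);
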